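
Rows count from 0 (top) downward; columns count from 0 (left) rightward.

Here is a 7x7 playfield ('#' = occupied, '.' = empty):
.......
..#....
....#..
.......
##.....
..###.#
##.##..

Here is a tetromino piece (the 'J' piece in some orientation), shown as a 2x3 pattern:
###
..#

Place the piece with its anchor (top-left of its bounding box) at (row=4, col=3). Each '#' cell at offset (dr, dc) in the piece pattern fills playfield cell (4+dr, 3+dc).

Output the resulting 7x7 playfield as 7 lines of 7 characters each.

Fill (4+0,3+0) = (4,3)
Fill (4+0,3+1) = (4,4)
Fill (4+0,3+2) = (4,5)
Fill (4+1,3+2) = (5,5)

Answer: .......
..#....
....#..
.......
##.###.
..#####
##.##..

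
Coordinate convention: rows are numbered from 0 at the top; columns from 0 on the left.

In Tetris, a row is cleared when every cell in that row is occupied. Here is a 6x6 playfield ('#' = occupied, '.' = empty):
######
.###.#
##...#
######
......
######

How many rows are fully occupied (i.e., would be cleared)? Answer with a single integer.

Check each row:
  row 0: 0 empty cells -> FULL (clear)
  row 1: 2 empty cells -> not full
  row 2: 3 empty cells -> not full
  row 3: 0 empty cells -> FULL (clear)
  row 4: 6 empty cells -> not full
  row 5: 0 empty cells -> FULL (clear)
Total rows cleared: 3

Answer: 3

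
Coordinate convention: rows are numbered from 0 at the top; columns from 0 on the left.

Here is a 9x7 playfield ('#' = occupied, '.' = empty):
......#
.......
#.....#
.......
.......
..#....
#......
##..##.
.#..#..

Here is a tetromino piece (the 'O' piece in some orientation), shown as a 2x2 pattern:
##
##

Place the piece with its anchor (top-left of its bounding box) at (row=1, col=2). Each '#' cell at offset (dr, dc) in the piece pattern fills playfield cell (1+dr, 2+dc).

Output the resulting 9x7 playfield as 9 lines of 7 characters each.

Fill (1+0,2+0) = (1,2)
Fill (1+0,2+1) = (1,3)
Fill (1+1,2+0) = (2,2)
Fill (1+1,2+1) = (2,3)

Answer: ......#
..##...
#.##..#
.......
.......
..#....
#......
##..##.
.#..#..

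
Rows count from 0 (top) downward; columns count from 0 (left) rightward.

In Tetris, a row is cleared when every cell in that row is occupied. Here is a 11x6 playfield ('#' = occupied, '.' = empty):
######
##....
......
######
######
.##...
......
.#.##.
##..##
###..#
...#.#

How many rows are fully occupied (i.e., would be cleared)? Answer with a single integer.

Answer: 3

Derivation:
Check each row:
  row 0: 0 empty cells -> FULL (clear)
  row 1: 4 empty cells -> not full
  row 2: 6 empty cells -> not full
  row 3: 0 empty cells -> FULL (clear)
  row 4: 0 empty cells -> FULL (clear)
  row 5: 4 empty cells -> not full
  row 6: 6 empty cells -> not full
  row 7: 3 empty cells -> not full
  row 8: 2 empty cells -> not full
  row 9: 2 empty cells -> not full
  row 10: 4 empty cells -> not full
Total rows cleared: 3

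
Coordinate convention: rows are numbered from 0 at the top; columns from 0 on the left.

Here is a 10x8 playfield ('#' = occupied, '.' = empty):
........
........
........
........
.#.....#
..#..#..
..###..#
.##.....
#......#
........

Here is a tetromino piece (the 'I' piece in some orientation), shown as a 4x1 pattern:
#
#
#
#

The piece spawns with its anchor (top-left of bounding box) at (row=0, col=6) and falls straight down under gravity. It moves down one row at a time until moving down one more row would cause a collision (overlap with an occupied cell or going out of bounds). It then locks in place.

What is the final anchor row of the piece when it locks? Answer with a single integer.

Spawn at (row=0, col=6). Try each row:
  row 0: fits
  row 1: fits
  row 2: fits
  row 3: fits
  row 4: fits
  row 5: fits
  row 6: fits
  row 7: blocked -> lock at row 6

Answer: 6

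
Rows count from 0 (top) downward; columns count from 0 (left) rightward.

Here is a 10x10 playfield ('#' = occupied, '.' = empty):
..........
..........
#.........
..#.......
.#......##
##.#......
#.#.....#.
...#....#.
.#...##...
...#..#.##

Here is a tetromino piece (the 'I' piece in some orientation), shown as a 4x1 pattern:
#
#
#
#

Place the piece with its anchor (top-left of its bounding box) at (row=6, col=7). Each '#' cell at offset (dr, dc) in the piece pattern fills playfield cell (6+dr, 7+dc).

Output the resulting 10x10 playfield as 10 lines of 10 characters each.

Fill (6+0,7+0) = (6,7)
Fill (6+1,7+0) = (7,7)
Fill (6+2,7+0) = (8,7)
Fill (6+3,7+0) = (9,7)

Answer: ..........
..........
#.........
..#.......
.#......##
##.#......
#.#....##.
...#...##.
.#...###..
...#..####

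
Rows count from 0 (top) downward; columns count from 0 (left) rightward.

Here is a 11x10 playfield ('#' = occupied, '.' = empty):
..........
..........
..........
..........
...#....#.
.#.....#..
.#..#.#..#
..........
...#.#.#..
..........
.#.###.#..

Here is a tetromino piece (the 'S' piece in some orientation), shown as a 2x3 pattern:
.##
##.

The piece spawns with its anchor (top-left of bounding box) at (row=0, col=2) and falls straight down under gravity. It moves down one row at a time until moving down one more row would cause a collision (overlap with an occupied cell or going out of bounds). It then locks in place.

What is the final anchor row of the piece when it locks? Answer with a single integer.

Spawn at (row=0, col=2). Try each row:
  row 0: fits
  row 1: fits
  row 2: fits
  row 3: blocked -> lock at row 2

Answer: 2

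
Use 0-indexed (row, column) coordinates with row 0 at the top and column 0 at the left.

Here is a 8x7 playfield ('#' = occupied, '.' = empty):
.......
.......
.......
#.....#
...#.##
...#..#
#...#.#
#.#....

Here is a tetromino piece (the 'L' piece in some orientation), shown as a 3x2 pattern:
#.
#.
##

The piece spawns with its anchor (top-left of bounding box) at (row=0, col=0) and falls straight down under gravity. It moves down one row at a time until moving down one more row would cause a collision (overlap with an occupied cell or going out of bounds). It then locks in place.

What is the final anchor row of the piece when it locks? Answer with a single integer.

Spawn at (row=0, col=0). Try each row:
  row 0: fits
  row 1: blocked -> lock at row 0

Answer: 0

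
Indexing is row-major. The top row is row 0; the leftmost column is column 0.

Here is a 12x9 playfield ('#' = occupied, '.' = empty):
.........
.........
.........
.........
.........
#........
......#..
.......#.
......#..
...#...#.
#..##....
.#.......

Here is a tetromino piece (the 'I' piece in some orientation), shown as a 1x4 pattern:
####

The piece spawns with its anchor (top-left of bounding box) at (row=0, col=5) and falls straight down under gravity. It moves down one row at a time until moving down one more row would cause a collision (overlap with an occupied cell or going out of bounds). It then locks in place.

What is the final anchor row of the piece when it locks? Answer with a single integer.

Answer: 5

Derivation:
Spawn at (row=0, col=5). Try each row:
  row 0: fits
  row 1: fits
  row 2: fits
  row 3: fits
  row 4: fits
  row 5: fits
  row 6: blocked -> lock at row 5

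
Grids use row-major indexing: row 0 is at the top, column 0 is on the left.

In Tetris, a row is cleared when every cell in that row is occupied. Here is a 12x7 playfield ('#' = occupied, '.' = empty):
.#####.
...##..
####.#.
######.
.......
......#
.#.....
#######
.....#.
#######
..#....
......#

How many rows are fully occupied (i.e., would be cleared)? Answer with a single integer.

Answer: 2

Derivation:
Check each row:
  row 0: 2 empty cells -> not full
  row 1: 5 empty cells -> not full
  row 2: 2 empty cells -> not full
  row 3: 1 empty cell -> not full
  row 4: 7 empty cells -> not full
  row 5: 6 empty cells -> not full
  row 6: 6 empty cells -> not full
  row 7: 0 empty cells -> FULL (clear)
  row 8: 6 empty cells -> not full
  row 9: 0 empty cells -> FULL (clear)
  row 10: 6 empty cells -> not full
  row 11: 6 empty cells -> not full
Total rows cleared: 2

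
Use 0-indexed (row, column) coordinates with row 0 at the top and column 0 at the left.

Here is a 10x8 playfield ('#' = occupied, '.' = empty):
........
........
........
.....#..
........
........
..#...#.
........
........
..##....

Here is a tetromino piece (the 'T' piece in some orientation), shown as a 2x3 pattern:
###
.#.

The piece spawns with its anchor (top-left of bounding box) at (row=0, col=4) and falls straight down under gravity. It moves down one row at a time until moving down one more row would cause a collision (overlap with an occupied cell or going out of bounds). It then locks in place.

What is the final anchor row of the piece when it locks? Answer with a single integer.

Spawn at (row=0, col=4). Try each row:
  row 0: fits
  row 1: fits
  row 2: blocked -> lock at row 1

Answer: 1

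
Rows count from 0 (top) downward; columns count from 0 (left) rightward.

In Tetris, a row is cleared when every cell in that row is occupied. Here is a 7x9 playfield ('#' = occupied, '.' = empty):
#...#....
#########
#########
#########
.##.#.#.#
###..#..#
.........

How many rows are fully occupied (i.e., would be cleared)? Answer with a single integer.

Check each row:
  row 0: 7 empty cells -> not full
  row 1: 0 empty cells -> FULL (clear)
  row 2: 0 empty cells -> FULL (clear)
  row 3: 0 empty cells -> FULL (clear)
  row 4: 4 empty cells -> not full
  row 5: 4 empty cells -> not full
  row 6: 9 empty cells -> not full
Total rows cleared: 3

Answer: 3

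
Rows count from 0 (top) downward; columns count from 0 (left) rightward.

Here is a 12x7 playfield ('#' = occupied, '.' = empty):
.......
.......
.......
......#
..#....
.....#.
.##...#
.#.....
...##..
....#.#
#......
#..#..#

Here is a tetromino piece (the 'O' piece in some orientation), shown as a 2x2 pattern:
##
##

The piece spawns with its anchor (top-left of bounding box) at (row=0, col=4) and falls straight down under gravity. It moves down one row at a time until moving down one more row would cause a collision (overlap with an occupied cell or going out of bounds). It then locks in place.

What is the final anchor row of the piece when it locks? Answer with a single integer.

Answer: 3

Derivation:
Spawn at (row=0, col=4). Try each row:
  row 0: fits
  row 1: fits
  row 2: fits
  row 3: fits
  row 4: blocked -> lock at row 3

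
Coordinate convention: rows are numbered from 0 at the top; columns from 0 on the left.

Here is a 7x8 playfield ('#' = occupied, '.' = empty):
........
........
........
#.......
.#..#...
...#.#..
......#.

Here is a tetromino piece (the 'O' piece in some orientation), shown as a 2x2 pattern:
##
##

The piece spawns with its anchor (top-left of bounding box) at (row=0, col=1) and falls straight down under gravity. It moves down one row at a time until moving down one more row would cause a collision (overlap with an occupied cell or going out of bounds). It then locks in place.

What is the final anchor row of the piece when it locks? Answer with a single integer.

Spawn at (row=0, col=1). Try each row:
  row 0: fits
  row 1: fits
  row 2: fits
  row 3: blocked -> lock at row 2

Answer: 2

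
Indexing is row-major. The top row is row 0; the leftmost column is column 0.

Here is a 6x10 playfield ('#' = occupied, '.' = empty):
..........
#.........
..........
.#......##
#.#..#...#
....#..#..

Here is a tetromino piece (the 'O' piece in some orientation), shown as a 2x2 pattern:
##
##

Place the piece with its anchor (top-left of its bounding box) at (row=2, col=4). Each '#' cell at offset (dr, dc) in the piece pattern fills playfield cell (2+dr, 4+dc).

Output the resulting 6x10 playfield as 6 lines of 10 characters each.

Answer: ..........
#.........
....##....
.#..##..##
#.#..#...#
....#..#..

Derivation:
Fill (2+0,4+0) = (2,4)
Fill (2+0,4+1) = (2,5)
Fill (2+1,4+0) = (3,4)
Fill (2+1,4+1) = (3,5)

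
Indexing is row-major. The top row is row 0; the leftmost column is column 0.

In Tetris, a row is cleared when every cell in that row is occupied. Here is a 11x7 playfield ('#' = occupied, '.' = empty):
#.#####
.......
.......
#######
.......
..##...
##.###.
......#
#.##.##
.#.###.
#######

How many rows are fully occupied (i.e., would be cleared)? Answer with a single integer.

Check each row:
  row 0: 1 empty cell -> not full
  row 1: 7 empty cells -> not full
  row 2: 7 empty cells -> not full
  row 3: 0 empty cells -> FULL (clear)
  row 4: 7 empty cells -> not full
  row 5: 5 empty cells -> not full
  row 6: 2 empty cells -> not full
  row 7: 6 empty cells -> not full
  row 8: 2 empty cells -> not full
  row 9: 3 empty cells -> not full
  row 10: 0 empty cells -> FULL (clear)
Total rows cleared: 2

Answer: 2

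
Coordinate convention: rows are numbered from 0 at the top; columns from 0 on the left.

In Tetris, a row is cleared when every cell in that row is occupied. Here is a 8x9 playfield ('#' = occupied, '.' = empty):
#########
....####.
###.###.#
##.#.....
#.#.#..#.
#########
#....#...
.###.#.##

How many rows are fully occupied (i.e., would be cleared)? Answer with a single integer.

Answer: 2

Derivation:
Check each row:
  row 0: 0 empty cells -> FULL (clear)
  row 1: 5 empty cells -> not full
  row 2: 2 empty cells -> not full
  row 3: 6 empty cells -> not full
  row 4: 5 empty cells -> not full
  row 5: 0 empty cells -> FULL (clear)
  row 6: 7 empty cells -> not full
  row 7: 3 empty cells -> not full
Total rows cleared: 2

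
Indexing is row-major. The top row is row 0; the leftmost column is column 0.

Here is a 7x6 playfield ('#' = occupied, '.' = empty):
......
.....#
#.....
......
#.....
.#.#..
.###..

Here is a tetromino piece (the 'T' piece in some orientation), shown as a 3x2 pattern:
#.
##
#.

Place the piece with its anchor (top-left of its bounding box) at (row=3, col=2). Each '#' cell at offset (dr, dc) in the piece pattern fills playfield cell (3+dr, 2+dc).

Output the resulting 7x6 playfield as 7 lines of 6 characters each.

Answer: ......
.....#
#.....
..#...
#.##..
.###..
.###..

Derivation:
Fill (3+0,2+0) = (3,2)
Fill (3+1,2+0) = (4,2)
Fill (3+1,2+1) = (4,3)
Fill (3+2,2+0) = (5,2)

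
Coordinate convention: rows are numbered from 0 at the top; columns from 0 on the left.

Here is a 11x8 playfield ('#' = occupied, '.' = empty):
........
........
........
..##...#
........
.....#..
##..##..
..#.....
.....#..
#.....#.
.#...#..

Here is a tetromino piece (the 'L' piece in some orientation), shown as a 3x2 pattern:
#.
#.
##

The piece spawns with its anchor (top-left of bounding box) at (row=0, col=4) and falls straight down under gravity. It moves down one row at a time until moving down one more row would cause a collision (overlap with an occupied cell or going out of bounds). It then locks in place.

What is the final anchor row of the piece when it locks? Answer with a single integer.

Spawn at (row=0, col=4). Try each row:
  row 0: fits
  row 1: fits
  row 2: fits
  row 3: blocked -> lock at row 2

Answer: 2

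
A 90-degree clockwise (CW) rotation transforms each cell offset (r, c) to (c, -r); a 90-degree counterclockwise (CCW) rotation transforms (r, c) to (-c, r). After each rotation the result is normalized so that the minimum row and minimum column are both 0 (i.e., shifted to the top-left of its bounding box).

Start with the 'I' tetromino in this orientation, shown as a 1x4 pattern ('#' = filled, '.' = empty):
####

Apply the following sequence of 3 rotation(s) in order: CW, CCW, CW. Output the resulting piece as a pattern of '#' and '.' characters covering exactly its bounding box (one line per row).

Start:
####
After rotation 1 (CW):
#
#
#
#
After rotation 2 (CCW):
####
After rotation 3 (CW):
#
#
#
#

Answer: #
#
#
#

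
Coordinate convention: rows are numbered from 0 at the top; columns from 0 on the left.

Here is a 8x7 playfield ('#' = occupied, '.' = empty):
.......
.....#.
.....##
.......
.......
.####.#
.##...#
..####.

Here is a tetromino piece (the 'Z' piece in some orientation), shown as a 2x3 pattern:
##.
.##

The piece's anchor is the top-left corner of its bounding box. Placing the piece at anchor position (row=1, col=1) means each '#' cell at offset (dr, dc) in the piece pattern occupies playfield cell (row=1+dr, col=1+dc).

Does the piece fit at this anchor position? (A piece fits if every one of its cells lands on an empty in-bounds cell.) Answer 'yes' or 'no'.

Answer: yes

Derivation:
Check each piece cell at anchor (1, 1):
  offset (0,0) -> (1,1): empty -> OK
  offset (0,1) -> (1,2): empty -> OK
  offset (1,1) -> (2,2): empty -> OK
  offset (1,2) -> (2,3): empty -> OK
All cells valid: yes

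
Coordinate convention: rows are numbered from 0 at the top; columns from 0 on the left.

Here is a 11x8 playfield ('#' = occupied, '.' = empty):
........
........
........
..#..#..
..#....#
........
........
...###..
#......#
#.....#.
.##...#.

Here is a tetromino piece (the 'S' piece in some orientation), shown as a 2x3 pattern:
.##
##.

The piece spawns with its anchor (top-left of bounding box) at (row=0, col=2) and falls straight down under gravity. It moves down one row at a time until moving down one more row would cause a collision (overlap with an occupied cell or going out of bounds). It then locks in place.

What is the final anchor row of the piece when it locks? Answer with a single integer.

Spawn at (row=0, col=2). Try each row:
  row 0: fits
  row 1: fits
  row 2: blocked -> lock at row 1

Answer: 1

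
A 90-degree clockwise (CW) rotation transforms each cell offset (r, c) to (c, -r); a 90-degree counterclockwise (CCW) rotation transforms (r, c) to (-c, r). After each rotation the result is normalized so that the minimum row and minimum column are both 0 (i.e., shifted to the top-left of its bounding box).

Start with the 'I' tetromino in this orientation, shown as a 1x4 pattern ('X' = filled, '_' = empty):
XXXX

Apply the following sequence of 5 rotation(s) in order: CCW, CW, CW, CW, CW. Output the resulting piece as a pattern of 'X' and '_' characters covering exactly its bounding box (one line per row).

Start:
XXXX
After rotation 1 (CCW):
X
X
X
X
After rotation 2 (CW):
XXXX
After rotation 3 (CW):
X
X
X
X
After rotation 4 (CW):
XXXX
After rotation 5 (CW):
X
X
X
X

Answer: X
X
X
X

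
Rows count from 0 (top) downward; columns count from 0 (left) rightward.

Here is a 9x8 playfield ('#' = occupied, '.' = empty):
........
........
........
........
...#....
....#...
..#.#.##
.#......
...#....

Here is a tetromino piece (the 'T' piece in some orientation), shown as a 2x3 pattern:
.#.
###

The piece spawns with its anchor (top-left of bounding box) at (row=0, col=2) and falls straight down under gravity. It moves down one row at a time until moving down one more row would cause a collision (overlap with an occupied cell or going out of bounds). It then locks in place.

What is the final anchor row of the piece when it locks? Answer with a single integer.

Spawn at (row=0, col=2). Try each row:
  row 0: fits
  row 1: fits
  row 2: fits
  row 3: blocked -> lock at row 2

Answer: 2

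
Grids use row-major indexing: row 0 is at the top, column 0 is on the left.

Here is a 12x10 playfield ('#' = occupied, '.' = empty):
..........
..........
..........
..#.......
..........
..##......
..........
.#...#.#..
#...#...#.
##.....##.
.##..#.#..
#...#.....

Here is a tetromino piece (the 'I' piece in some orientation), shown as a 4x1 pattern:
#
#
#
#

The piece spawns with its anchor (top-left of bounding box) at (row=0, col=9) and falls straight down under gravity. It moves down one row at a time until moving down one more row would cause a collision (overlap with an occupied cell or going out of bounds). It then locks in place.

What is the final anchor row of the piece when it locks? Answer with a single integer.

Answer: 8

Derivation:
Spawn at (row=0, col=9). Try each row:
  row 0: fits
  row 1: fits
  row 2: fits
  row 3: fits
  row 4: fits
  row 5: fits
  row 6: fits
  row 7: fits
  row 8: fits
  row 9: blocked -> lock at row 8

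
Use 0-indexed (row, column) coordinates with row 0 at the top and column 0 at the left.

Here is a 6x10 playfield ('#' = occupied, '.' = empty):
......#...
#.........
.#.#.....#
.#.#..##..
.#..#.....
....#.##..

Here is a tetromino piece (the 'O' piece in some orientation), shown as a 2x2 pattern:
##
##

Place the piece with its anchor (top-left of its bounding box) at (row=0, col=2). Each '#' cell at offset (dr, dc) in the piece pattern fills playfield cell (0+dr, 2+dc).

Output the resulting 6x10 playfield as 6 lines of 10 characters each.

Answer: ..##..#...
#.##......
.#.#.....#
.#.#..##..
.#..#.....
....#.##..

Derivation:
Fill (0+0,2+0) = (0,2)
Fill (0+0,2+1) = (0,3)
Fill (0+1,2+0) = (1,2)
Fill (0+1,2+1) = (1,3)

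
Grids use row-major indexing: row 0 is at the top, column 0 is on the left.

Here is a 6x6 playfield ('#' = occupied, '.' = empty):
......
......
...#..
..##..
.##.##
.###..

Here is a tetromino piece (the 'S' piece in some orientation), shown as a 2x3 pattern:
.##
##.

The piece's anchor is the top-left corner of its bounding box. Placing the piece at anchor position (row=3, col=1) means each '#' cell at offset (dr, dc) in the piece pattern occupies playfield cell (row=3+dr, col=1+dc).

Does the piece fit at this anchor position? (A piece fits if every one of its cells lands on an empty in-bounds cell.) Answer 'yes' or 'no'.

Check each piece cell at anchor (3, 1):
  offset (0,1) -> (3,2): occupied ('#') -> FAIL
  offset (0,2) -> (3,3): occupied ('#') -> FAIL
  offset (1,0) -> (4,1): occupied ('#') -> FAIL
  offset (1,1) -> (4,2): occupied ('#') -> FAIL
All cells valid: no

Answer: no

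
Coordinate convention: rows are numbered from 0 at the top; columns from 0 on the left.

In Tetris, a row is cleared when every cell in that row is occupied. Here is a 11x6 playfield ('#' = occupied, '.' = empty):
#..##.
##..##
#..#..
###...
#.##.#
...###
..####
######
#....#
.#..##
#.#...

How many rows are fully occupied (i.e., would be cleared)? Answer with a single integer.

Check each row:
  row 0: 3 empty cells -> not full
  row 1: 2 empty cells -> not full
  row 2: 4 empty cells -> not full
  row 3: 3 empty cells -> not full
  row 4: 2 empty cells -> not full
  row 5: 3 empty cells -> not full
  row 6: 2 empty cells -> not full
  row 7: 0 empty cells -> FULL (clear)
  row 8: 4 empty cells -> not full
  row 9: 3 empty cells -> not full
  row 10: 4 empty cells -> not full
Total rows cleared: 1

Answer: 1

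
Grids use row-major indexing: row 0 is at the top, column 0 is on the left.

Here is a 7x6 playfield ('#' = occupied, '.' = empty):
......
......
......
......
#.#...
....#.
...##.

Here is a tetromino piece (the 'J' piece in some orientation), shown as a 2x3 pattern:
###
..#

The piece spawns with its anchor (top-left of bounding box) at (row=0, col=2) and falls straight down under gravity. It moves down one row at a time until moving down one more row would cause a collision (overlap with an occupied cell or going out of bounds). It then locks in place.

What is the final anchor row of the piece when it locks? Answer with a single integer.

Answer: 3

Derivation:
Spawn at (row=0, col=2). Try each row:
  row 0: fits
  row 1: fits
  row 2: fits
  row 3: fits
  row 4: blocked -> lock at row 3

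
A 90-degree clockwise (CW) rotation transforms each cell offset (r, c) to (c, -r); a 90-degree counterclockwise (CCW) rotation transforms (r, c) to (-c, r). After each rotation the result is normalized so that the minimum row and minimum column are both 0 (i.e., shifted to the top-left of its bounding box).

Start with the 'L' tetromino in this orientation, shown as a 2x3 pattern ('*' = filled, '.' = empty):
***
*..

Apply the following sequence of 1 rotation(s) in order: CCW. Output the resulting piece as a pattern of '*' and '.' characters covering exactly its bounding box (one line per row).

Start:
***
*..
After rotation 1 (CCW):
*.
*.
**

Answer: *.
*.
**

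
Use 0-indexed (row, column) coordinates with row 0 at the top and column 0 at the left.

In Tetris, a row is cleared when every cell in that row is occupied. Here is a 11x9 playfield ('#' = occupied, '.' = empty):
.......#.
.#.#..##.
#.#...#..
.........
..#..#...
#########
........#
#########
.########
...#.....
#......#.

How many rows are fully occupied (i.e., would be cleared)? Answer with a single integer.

Check each row:
  row 0: 8 empty cells -> not full
  row 1: 5 empty cells -> not full
  row 2: 6 empty cells -> not full
  row 3: 9 empty cells -> not full
  row 4: 7 empty cells -> not full
  row 5: 0 empty cells -> FULL (clear)
  row 6: 8 empty cells -> not full
  row 7: 0 empty cells -> FULL (clear)
  row 8: 1 empty cell -> not full
  row 9: 8 empty cells -> not full
  row 10: 7 empty cells -> not full
Total rows cleared: 2

Answer: 2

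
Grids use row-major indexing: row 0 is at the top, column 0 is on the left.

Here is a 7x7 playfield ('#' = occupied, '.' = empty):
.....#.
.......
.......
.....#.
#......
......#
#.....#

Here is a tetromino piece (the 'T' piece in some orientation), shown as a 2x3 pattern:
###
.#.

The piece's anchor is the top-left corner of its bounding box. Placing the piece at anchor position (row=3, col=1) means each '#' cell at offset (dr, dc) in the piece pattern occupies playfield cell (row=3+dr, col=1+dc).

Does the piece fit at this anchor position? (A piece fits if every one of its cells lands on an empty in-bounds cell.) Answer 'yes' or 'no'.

Answer: yes

Derivation:
Check each piece cell at anchor (3, 1):
  offset (0,0) -> (3,1): empty -> OK
  offset (0,1) -> (3,2): empty -> OK
  offset (0,2) -> (3,3): empty -> OK
  offset (1,1) -> (4,2): empty -> OK
All cells valid: yes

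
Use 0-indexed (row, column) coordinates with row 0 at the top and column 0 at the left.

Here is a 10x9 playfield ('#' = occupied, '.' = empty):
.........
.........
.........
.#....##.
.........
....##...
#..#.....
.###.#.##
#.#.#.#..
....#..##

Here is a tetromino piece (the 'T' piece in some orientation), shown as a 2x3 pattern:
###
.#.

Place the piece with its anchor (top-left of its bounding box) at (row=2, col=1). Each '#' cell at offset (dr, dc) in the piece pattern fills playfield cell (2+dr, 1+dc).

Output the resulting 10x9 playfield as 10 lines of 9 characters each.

Answer: .........
.........
.###.....
.##...##.
.........
....##...
#..#.....
.###.#.##
#.#.#.#..
....#..##

Derivation:
Fill (2+0,1+0) = (2,1)
Fill (2+0,1+1) = (2,2)
Fill (2+0,1+2) = (2,3)
Fill (2+1,1+1) = (3,2)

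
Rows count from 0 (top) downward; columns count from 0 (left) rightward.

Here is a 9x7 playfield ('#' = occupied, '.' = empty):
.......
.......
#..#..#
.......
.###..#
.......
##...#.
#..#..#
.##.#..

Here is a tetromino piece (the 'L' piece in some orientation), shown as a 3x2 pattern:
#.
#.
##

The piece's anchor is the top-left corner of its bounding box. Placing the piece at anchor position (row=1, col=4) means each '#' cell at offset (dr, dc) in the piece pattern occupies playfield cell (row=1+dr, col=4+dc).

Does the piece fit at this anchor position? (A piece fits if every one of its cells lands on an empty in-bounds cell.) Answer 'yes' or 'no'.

Check each piece cell at anchor (1, 4):
  offset (0,0) -> (1,4): empty -> OK
  offset (1,0) -> (2,4): empty -> OK
  offset (2,0) -> (3,4): empty -> OK
  offset (2,1) -> (3,5): empty -> OK
All cells valid: yes

Answer: yes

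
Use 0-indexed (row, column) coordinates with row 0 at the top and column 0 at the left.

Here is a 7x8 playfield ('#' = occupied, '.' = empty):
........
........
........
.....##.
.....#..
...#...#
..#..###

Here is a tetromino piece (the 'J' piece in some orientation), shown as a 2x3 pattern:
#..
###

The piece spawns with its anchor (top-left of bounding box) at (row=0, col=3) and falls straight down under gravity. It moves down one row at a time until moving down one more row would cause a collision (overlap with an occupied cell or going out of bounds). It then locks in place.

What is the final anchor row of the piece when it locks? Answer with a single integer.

Spawn at (row=0, col=3). Try each row:
  row 0: fits
  row 1: fits
  row 2: blocked -> lock at row 1

Answer: 1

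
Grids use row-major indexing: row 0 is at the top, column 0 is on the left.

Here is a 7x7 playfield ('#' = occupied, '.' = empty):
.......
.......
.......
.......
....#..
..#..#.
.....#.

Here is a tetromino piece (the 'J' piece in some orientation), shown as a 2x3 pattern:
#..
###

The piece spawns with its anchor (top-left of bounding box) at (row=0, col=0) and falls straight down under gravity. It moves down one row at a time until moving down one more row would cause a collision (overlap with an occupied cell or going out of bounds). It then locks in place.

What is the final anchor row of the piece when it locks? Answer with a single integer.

Answer: 3

Derivation:
Spawn at (row=0, col=0). Try each row:
  row 0: fits
  row 1: fits
  row 2: fits
  row 3: fits
  row 4: blocked -> lock at row 3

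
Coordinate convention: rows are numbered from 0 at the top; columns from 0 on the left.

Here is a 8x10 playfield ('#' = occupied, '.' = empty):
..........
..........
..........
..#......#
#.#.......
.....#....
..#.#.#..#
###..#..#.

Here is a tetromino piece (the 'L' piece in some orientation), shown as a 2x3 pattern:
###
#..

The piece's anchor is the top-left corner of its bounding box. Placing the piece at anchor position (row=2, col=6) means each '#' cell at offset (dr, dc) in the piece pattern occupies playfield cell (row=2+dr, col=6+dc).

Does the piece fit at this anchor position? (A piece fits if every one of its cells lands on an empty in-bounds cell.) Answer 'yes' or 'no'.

Answer: yes

Derivation:
Check each piece cell at anchor (2, 6):
  offset (0,0) -> (2,6): empty -> OK
  offset (0,1) -> (2,7): empty -> OK
  offset (0,2) -> (2,8): empty -> OK
  offset (1,0) -> (3,6): empty -> OK
All cells valid: yes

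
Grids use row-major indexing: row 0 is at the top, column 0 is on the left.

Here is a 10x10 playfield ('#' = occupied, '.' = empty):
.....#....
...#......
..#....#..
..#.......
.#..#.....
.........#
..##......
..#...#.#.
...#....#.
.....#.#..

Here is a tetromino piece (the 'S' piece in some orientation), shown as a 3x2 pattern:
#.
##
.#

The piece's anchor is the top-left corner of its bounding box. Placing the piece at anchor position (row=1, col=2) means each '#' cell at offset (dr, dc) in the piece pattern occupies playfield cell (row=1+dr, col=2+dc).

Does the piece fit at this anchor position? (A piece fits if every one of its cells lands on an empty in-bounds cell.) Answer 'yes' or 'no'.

Answer: no

Derivation:
Check each piece cell at anchor (1, 2):
  offset (0,0) -> (1,2): empty -> OK
  offset (1,0) -> (2,2): occupied ('#') -> FAIL
  offset (1,1) -> (2,3): empty -> OK
  offset (2,1) -> (3,3): empty -> OK
All cells valid: no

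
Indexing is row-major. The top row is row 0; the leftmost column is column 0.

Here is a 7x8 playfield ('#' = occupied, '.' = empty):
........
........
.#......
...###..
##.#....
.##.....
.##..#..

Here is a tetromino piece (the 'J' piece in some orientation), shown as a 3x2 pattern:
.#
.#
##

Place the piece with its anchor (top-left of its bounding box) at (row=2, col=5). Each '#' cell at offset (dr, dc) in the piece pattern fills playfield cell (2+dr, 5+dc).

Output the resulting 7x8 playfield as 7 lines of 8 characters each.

Answer: ........
........
.#....#.
...####.
##.#.##.
.##.....
.##..#..

Derivation:
Fill (2+0,5+1) = (2,6)
Fill (2+1,5+1) = (3,6)
Fill (2+2,5+0) = (4,5)
Fill (2+2,5+1) = (4,6)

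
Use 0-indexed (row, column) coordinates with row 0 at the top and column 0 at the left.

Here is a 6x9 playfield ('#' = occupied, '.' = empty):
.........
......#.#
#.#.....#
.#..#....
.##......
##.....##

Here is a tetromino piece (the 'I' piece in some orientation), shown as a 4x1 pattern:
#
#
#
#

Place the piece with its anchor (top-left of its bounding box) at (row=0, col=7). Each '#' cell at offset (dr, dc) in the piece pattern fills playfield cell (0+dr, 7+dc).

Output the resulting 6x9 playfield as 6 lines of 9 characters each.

Fill (0+0,7+0) = (0,7)
Fill (0+1,7+0) = (1,7)
Fill (0+2,7+0) = (2,7)
Fill (0+3,7+0) = (3,7)

Answer: .......#.
......###
#.#....##
.#..#..#.
.##......
##.....##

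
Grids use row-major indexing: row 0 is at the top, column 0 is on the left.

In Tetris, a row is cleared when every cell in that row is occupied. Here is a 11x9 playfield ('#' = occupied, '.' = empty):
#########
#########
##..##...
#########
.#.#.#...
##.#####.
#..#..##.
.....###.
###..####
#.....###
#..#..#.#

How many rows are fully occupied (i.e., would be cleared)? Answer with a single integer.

Answer: 3

Derivation:
Check each row:
  row 0: 0 empty cells -> FULL (clear)
  row 1: 0 empty cells -> FULL (clear)
  row 2: 5 empty cells -> not full
  row 3: 0 empty cells -> FULL (clear)
  row 4: 6 empty cells -> not full
  row 5: 2 empty cells -> not full
  row 6: 5 empty cells -> not full
  row 7: 6 empty cells -> not full
  row 8: 2 empty cells -> not full
  row 9: 5 empty cells -> not full
  row 10: 5 empty cells -> not full
Total rows cleared: 3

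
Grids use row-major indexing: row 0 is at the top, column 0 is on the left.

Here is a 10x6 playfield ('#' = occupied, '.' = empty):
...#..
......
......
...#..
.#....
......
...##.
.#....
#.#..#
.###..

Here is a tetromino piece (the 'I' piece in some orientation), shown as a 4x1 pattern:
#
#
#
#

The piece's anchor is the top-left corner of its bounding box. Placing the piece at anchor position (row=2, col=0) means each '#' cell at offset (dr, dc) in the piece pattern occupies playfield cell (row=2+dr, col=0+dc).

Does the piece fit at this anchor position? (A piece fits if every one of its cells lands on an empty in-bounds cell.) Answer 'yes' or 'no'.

Answer: yes

Derivation:
Check each piece cell at anchor (2, 0):
  offset (0,0) -> (2,0): empty -> OK
  offset (1,0) -> (3,0): empty -> OK
  offset (2,0) -> (4,0): empty -> OK
  offset (3,0) -> (5,0): empty -> OK
All cells valid: yes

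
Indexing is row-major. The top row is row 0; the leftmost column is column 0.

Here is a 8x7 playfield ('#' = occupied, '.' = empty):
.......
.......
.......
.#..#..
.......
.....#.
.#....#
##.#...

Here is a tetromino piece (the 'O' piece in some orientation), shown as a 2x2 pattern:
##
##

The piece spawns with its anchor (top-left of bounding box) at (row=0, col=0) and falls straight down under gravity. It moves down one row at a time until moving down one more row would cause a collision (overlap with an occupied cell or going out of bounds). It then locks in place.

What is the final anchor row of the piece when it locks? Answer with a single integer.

Answer: 1

Derivation:
Spawn at (row=0, col=0). Try each row:
  row 0: fits
  row 1: fits
  row 2: blocked -> lock at row 1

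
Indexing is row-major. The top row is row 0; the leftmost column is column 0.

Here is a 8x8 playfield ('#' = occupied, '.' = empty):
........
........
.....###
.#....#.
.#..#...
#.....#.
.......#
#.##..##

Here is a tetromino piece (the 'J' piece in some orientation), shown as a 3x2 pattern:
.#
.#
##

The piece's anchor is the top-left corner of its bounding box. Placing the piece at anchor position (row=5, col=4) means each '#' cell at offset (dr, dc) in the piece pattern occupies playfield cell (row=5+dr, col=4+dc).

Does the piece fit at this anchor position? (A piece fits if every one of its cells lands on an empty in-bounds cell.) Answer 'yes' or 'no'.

Check each piece cell at anchor (5, 4):
  offset (0,1) -> (5,5): empty -> OK
  offset (1,1) -> (6,5): empty -> OK
  offset (2,0) -> (7,4): empty -> OK
  offset (2,1) -> (7,5): empty -> OK
All cells valid: yes

Answer: yes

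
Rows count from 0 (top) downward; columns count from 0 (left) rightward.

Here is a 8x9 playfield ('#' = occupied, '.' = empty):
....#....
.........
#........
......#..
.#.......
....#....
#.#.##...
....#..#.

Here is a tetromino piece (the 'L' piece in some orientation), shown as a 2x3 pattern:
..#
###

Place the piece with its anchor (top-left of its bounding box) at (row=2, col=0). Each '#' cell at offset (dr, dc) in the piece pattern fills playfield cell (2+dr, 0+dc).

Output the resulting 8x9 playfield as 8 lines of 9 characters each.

Fill (2+0,0+2) = (2,2)
Fill (2+1,0+0) = (3,0)
Fill (2+1,0+1) = (3,1)
Fill (2+1,0+2) = (3,2)

Answer: ....#....
.........
#.#......
###...#..
.#.......
....#....
#.#.##...
....#..#.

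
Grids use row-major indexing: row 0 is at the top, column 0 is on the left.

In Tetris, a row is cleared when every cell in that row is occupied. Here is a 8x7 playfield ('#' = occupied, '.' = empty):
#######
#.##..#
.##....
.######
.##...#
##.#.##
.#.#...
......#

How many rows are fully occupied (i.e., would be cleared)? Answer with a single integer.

Answer: 1

Derivation:
Check each row:
  row 0: 0 empty cells -> FULL (clear)
  row 1: 3 empty cells -> not full
  row 2: 5 empty cells -> not full
  row 3: 1 empty cell -> not full
  row 4: 4 empty cells -> not full
  row 5: 2 empty cells -> not full
  row 6: 5 empty cells -> not full
  row 7: 6 empty cells -> not full
Total rows cleared: 1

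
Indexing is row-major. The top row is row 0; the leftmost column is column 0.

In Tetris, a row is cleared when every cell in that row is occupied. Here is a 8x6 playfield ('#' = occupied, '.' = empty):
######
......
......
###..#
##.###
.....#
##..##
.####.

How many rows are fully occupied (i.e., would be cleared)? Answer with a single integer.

Check each row:
  row 0: 0 empty cells -> FULL (clear)
  row 1: 6 empty cells -> not full
  row 2: 6 empty cells -> not full
  row 3: 2 empty cells -> not full
  row 4: 1 empty cell -> not full
  row 5: 5 empty cells -> not full
  row 6: 2 empty cells -> not full
  row 7: 2 empty cells -> not full
Total rows cleared: 1

Answer: 1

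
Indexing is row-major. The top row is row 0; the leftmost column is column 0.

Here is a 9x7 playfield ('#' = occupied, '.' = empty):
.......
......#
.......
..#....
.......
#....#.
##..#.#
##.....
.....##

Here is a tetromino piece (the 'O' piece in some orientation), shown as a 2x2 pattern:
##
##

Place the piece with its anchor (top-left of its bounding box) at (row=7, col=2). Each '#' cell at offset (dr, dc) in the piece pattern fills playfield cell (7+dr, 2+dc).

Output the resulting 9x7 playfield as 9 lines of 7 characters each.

Fill (7+0,2+0) = (7,2)
Fill (7+0,2+1) = (7,3)
Fill (7+1,2+0) = (8,2)
Fill (7+1,2+1) = (8,3)

Answer: .......
......#
.......
..#....
.......
#....#.
##..#.#
####...
..##.##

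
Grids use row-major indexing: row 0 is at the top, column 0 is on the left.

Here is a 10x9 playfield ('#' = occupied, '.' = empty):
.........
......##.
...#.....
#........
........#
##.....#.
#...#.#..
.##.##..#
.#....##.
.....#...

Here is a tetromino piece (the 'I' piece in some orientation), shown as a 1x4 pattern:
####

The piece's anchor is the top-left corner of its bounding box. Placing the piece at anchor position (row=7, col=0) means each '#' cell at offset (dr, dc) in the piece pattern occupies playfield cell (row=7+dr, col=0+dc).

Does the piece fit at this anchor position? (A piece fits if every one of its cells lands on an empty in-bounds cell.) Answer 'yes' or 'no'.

Check each piece cell at anchor (7, 0):
  offset (0,0) -> (7,0): empty -> OK
  offset (0,1) -> (7,1): occupied ('#') -> FAIL
  offset (0,2) -> (7,2): occupied ('#') -> FAIL
  offset (0,3) -> (7,3): empty -> OK
All cells valid: no

Answer: no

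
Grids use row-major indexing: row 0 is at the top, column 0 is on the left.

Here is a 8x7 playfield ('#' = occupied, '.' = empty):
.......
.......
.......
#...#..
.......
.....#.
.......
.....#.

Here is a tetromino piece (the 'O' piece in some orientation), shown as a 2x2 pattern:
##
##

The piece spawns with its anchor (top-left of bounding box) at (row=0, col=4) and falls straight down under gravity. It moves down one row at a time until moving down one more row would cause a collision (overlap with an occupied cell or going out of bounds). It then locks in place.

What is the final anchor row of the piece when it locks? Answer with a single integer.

Spawn at (row=0, col=4). Try each row:
  row 0: fits
  row 1: fits
  row 2: blocked -> lock at row 1

Answer: 1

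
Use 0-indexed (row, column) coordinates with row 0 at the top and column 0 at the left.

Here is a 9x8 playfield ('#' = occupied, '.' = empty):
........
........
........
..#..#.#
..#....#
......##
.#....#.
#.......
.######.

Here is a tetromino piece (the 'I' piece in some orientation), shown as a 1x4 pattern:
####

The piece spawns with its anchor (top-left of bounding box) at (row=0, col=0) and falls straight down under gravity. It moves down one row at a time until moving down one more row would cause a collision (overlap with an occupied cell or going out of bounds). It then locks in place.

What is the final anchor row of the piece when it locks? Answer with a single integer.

Answer: 2

Derivation:
Spawn at (row=0, col=0). Try each row:
  row 0: fits
  row 1: fits
  row 2: fits
  row 3: blocked -> lock at row 2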